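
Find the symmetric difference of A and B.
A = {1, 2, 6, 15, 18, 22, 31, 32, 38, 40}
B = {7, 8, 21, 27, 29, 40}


Set A = {1, 2, 6, 15, 18, 22, 31, 32, 38, 40}
Set B = {7, 8, 21, 27, 29, 40}
A △ B = (A \ B) ∪ (B \ A)
Elements in A but not B: {1, 2, 6, 15, 18, 22, 31, 32, 38}
Elements in B but not A: {7, 8, 21, 27, 29}
A △ B = {1, 2, 6, 7, 8, 15, 18, 21, 22, 27, 29, 31, 32, 38}

{1, 2, 6, 7, 8, 15, 18, 21, 22, 27, 29, 31, 32, 38}


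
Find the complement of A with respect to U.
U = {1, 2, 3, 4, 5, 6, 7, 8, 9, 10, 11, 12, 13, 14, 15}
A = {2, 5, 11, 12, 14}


Universal set U = {1, 2, 3, 4, 5, 6, 7, 8, 9, 10, 11, 12, 13, 14, 15}
Set A = {2, 5, 11, 12, 14}
A' = U \ A = elements in U but not in A
Checking each element of U:
1 (not in A, include), 2 (in A, exclude), 3 (not in A, include), 4 (not in A, include), 5 (in A, exclude), 6 (not in A, include), 7 (not in A, include), 8 (not in A, include), 9 (not in A, include), 10 (not in A, include), 11 (in A, exclude), 12 (in A, exclude), 13 (not in A, include), 14 (in A, exclude), 15 (not in A, include)
A' = {1, 3, 4, 6, 7, 8, 9, 10, 13, 15}

{1, 3, 4, 6, 7, 8, 9, 10, 13, 15}


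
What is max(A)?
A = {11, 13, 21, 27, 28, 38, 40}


Set A = {11, 13, 21, 27, 28, 38, 40}
Elements in ascending order: 11, 13, 21, 27, 28, 38, 40
The largest element is 40.

40


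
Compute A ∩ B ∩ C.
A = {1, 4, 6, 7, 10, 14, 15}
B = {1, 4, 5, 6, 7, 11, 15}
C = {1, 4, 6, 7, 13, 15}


Set A = {1, 4, 6, 7, 10, 14, 15}
Set B = {1, 4, 5, 6, 7, 11, 15}
Set C = {1, 4, 6, 7, 13, 15}
First, A ∩ B = {1, 4, 6, 7, 15}
Then, (A ∩ B) ∩ C = {1, 4, 6, 7, 15}

{1, 4, 6, 7, 15}


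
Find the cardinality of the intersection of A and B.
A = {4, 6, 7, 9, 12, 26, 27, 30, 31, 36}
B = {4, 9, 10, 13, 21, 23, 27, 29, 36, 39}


Set A = {4, 6, 7, 9, 12, 26, 27, 30, 31, 36}
Set B = {4, 9, 10, 13, 21, 23, 27, 29, 36, 39}
A ∩ B = {4, 9, 27, 36}
|A ∩ B| = 4

4


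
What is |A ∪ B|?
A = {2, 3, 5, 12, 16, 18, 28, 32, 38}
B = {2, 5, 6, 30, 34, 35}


Set A = {2, 3, 5, 12, 16, 18, 28, 32, 38}, |A| = 9
Set B = {2, 5, 6, 30, 34, 35}, |B| = 6
A ∩ B = {2, 5}, |A ∩ B| = 2
|A ∪ B| = |A| + |B| - |A ∩ B| = 9 + 6 - 2 = 13

13


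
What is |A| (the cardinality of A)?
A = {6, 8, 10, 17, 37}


Set A = {6, 8, 10, 17, 37}
Listing elements: 6, 8, 10, 17, 37
Counting: 5 elements
|A| = 5

5


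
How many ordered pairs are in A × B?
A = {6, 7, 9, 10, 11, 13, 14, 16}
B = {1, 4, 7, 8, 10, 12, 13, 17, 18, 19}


Set A = {6, 7, 9, 10, 11, 13, 14, 16} has 8 elements.
Set B = {1, 4, 7, 8, 10, 12, 13, 17, 18, 19} has 10 elements.
|A × B| = |A| × |B| = 8 × 10 = 80

80


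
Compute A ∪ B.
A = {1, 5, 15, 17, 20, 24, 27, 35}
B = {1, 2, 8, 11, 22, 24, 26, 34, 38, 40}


Set A = {1, 5, 15, 17, 20, 24, 27, 35}
Set B = {1, 2, 8, 11, 22, 24, 26, 34, 38, 40}
A ∪ B includes all elements in either set.
Elements from A: {1, 5, 15, 17, 20, 24, 27, 35}
Elements from B not already included: {2, 8, 11, 22, 26, 34, 38, 40}
A ∪ B = {1, 2, 5, 8, 11, 15, 17, 20, 22, 24, 26, 27, 34, 35, 38, 40}

{1, 2, 5, 8, 11, 15, 17, 20, 22, 24, 26, 27, 34, 35, 38, 40}


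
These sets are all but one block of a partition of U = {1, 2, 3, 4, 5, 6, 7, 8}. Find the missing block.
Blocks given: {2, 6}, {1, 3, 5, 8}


U = {1, 2, 3, 4, 5, 6, 7, 8}
Shown blocks: {2, 6}, {1, 3, 5, 8}
A partition's blocks are pairwise disjoint and cover U, so the missing block = U \ (union of shown blocks).
Union of shown blocks: {1, 2, 3, 5, 6, 8}
Missing block = U \ (union) = {4, 7}

{4, 7}


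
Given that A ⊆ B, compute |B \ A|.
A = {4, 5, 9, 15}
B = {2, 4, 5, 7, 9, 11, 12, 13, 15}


Set A = {4, 5, 9, 15}, |A| = 4
Set B = {2, 4, 5, 7, 9, 11, 12, 13, 15}, |B| = 9
Since A ⊆ B: B \ A = {2, 7, 11, 12, 13}
|B| - |A| = 9 - 4 = 5

5


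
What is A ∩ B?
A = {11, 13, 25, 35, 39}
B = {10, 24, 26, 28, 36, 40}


Set A = {11, 13, 25, 35, 39}
Set B = {10, 24, 26, 28, 36, 40}
A ∩ B includes only elements in both sets.
Check each element of A against B:
11 ✗, 13 ✗, 25 ✗, 35 ✗, 39 ✗
A ∩ B = {}

{}


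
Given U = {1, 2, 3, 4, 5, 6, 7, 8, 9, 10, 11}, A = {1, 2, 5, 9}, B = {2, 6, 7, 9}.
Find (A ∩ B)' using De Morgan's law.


U = {1, 2, 3, 4, 5, 6, 7, 8, 9, 10, 11}
A = {1, 2, 5, 9}, B = {2, 6, 7, 9}
A ∩ B = {2, 9}
(A ∩ B)' = U \ (A ∩ B) = {1, 3, 4, 5, 6, 7, 8, 10, 11}
Verification via A' ∪ B': A' = {3, 4, 6, 7, 8, 10, 11}, B' = {1, 3, 4, 5, 8, 10, 11}
A' ∪ B' = {1, 3, 4, 5, 6, 7, 8, 10, 11} ✓

{1, 3, 4, 5, 6, 7, 8, 10, 11}


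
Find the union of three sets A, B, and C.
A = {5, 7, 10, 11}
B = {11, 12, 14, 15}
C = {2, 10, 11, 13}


Set A = {5, 7, 10, 11}
Set B = {11, 12, 14, 15}
Set C = {2, 10, 11, 13}
First, A ∪ B = {5, 7, 10, 11, 12, 14, 15}
Then, (A ∪ B) ∪ C = {2, 5, 7, 10, 11, 12, 13, 14, 15}

{2, 5, 7, 10, 11, 12, 13, 14, 15}


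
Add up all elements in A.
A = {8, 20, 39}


Set A = {8, 20, 39}
Sum = 8 + 20 + 39 = 67

67


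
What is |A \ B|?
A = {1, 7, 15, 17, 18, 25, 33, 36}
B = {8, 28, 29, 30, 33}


Set A = {1, 7, 15, 17, 18, 25, 33, 36}
Set B = {8, 28, 29, 30, 33}
A \ B = {1, 7, 15, 17, 18, 25, 36}
|A \ B| = 7

7


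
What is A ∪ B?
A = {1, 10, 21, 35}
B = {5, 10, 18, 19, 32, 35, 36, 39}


Set A = {1, 10, 21, 35}
Set B = {5, 10, 18, 19, 32, 35, 36, 39}
A ∪ B includes all elements in either set.
Elements from A: {1, 10, 21, 35}
Elements from B not already included: {5, 18, 19, 32, 36, 39}
A ∪ B = {1, 5, 10, 18, 19, 21, 32, 35, 36, 39}

{1, 5, 10, 18, 19, 21, 32, 35, 36, 39}


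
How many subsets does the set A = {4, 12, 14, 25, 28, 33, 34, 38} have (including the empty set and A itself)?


Set A = {4, 12, 14, 25, 28, 33, 34, 38}
|A| = 8
The power set P(A) contains all subsets of A.
|P(A)| = 2^|A| = 2^8 = 256

256


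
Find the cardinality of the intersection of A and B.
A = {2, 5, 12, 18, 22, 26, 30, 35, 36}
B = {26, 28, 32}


Set A = {2, 5, 12, 18, 22, 26, 30, 35, 36}
Set B = {26, 28, 32}
A ∩ B = {26}
|A ∩ B| = 1

1


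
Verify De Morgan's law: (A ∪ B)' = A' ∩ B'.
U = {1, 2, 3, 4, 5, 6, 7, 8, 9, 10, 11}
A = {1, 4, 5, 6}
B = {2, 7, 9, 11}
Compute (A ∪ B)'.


U = {1, 2, 3, 4, 5, 6, 7, 8, 9, 10, 11}
A = {1, 4, 5, 6}, B = {2, 7, 9, 11}
A ∪ B = {1, 2, 4, 5, 6, 7, 9, 11}
(A ∪ B)' = U \ (A ∪ B) = {3, 8, 10}
Verification via A' ∩ B': A' = {2, 3, 7, 8, 9, 10, 11}, B' = {1, 3, 4, 5, 6, 8, 10}
A' ∩ B' = {3, 8, 10} ✓

{3, 8, 10}


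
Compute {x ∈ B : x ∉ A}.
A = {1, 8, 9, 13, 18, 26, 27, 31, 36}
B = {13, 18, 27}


Set A = {1, 8, 9, 13, 18, 26, 27, 31, 36}
Set B = {13, 18, 27}
Check each element of B against A:
13 ∈ A, 18 ∈ A, 27 ∈ A
Elements of B not in A: {}

{}


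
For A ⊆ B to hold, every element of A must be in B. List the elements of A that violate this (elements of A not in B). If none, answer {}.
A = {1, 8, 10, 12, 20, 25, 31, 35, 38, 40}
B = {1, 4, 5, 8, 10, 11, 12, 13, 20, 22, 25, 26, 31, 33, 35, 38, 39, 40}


Set A = {1, 8, 10, 12, 20, 25, 31, 35, 38, 40}
Set B = {1, 4, 5, 8, 10, 11, 12, 13, 20, 22, 25, 26, 31, 33, 35, 38, 39, 40}
Check each element of A against B:
1 ∈ B, 8 ∈ B, 10 ∈ B, 12 ∈ B, 20 ∈ B, 25 ∈ B, 31 ∈ B, 35 ∈ B, 38 ∈ B, 40 ∈ B
Elements of A not in B: {}

{}


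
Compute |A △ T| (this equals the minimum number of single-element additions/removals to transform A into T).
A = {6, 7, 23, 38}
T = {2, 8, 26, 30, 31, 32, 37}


Set A = {6, 7, 23, 38}
Set T = {2, 8, 26, 30, 31, 32, 37}
Elements to remove from A (in A, not in T): {6, 7, 23, 38} → 4 removals
Elements to add to A (in T, not in A): {2, 8, 26, 30, 31, 32, 37} → 7 additions
Total edits = 4 + 7 = 11

11


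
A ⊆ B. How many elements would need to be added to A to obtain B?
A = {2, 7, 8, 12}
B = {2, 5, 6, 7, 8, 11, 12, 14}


Set A = {2, 7, 8, 12}, |A| = 4
Set B = {2, 5, 6, 7, 8, 11, 12, 14}, |B| = 8
Since A ⊆ B: B \ A = {5, 6, 11, 14}
|B| - |A| = 8 - 4 = 4

4


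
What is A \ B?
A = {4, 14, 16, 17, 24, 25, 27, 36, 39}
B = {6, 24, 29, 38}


Set A = {4, 14, 16, 17, 24, 25, 27, 36, 39}
Set B = {6, 24, 29, 38}
A \ B includes elements in A that are not in B.
Check each element of A:
4 (not in B, keep), 14 (not in B, keep), 16 (not in B, keep), 17 (not in B, keep), 24 (in B, remove), 25 (not in B, keep), 27 (not in B, keep), 36 (not in B, keep), 39 (not in B, keep)
A \ B = {4, 14, 16, 17, 25, 27, 36, 39}

{4, 14, 16, 17, 25, 27, 36, 39}


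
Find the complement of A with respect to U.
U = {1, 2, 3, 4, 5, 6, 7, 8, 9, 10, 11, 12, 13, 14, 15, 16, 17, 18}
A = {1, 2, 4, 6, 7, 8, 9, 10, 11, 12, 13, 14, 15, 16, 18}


Universal set U = {1, 2, 3, 4, 5, 6, 7, 8, 9, 10, 11, 12, 13, 14, 15, 16, 17, 18}
Set A = {1, 2, 4, 6, 7, 8, 9, 10, 11, 12, 13, 14, 15, 16, 18}
A' = U \ A = elements in U but not in A
Checking each element of U:
1 (in A, exclude), 2 (in A, exclude), 3 (not in A, include), 4 (in A, exclude), 5 (not in A, include), 6 (in A, exclude), 7 (in A, exclude), 8 (in A, exclude), 9 (in A, exclude), 10 (in A, exclude), 11 (in A, exclude), 12 (in A, exclude), 13 (in A, exclude), 14 (in A, exclude), 15 (in A, exclude), 16 (in A, exclude), 17 (not in A, include), 18 (in A, exclude)
A' = {3, 5, 17}

{3, 5, 17}


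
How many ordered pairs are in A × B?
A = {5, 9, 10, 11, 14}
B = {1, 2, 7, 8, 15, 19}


Set A = {5, 9, 10, 11, 14} has 5 elements.
Set B = {1, 2, 7, 8, 15, 19} has 6 elements.
|A × B| = |A| × |B| = 5 × 6 = 30

30


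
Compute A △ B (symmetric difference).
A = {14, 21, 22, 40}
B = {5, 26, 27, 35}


Set A = {14, 21, 22, 40}
Set B = {5, 26, 27, 35}
A △ B = (A \ B) ∪ (B \ A)
Elements in A but not B: {14, 21, 22, 40}
Elements in B but not A: {5, 26, 27, 35}
A △ B = {5, 14, 21, 22, 26, 27, 35, 40}

{5, 14, 21, 22, 26, 27, 35, 40}


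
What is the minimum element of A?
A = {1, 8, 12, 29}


Set A = {1, 8, 12, 29}
Elements in ascending order: 1, 8, 12, 29
The smallest element is 1.

1


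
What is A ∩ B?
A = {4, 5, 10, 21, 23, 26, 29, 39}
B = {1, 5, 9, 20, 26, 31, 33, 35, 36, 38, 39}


Set A = {4, 5, 10, 21, 23, 26, 29, 39}
Set B = {1, 5, 9, 20, 26, 31, 33, 35, 36, 38, 39}
A ∩ B includes only elements in both sets.
Check each element of A against B:
4 ✗, 5 ✓, 10 ✗, 21 ✗, 23 ✗, 26 ✓, 29 ✗, 39 ✓
A ∩ B = {5, 26, 39}

{5, 26, 39}


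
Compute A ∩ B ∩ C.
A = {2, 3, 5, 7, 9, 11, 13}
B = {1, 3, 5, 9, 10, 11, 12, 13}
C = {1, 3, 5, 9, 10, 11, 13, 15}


Set A = {2, 3, 5, 7, 9, 11, 13}
Set B = {1, 3, 5, 9, 10, 11, 12, 13}
Set C = {1, 3, 5, 9, 10, 11, 13, 15}
First, A ∩ B = {3, 5, 9, 11, 13}
Then, (A ∩ B) ∩ C = {3, 5, 9, 11, 13}

{3, 5, 9, 11, 13}


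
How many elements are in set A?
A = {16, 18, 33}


Set A = {16, 18, 33}
Listing elements: 16, 18, 33
Counting: 3 elements
|A| = 3

3


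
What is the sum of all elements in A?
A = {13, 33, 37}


Set A = {13, 33, 37}
Sum = 13 + 33 + 37 = 83

83


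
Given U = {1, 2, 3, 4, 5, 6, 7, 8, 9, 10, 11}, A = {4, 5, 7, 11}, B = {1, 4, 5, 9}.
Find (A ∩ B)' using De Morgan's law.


U = {1, 2, 3, 4, 5, 6, 7, 8, 9, 10, 11}
A = {4, 5, 7, 11}, B = {1, 4, 5, 9}
A ∩ B = {4, 5}
(A ∩ B)' = U \ (A ∩ B) = {1, 2, 3, 6, 7, 8, 9, 10, 11}
Verification via A' ∪ B': A' = {1, 2, 3, 6, 8, 9, 10}, B' = {2, 3, 6, 7, 8, 10, 11}
A' ∪ B' = {1, 2, 3, 6, 7, 8, 9, 10, 11} ✓

{1, 2, 3, 6, 7, 8, 9, 10, 11}


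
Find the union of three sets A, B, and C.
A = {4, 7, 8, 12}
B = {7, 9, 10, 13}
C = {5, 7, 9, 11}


Set A = {4, 7, 8, 12}
Set B = {7, 9, 10, 13}
Set C = {5, 7, 9, 11}
First, A ∪ B = {4, 7, 8, 9, 10, 12, 13}
Then, (A ∪ B) ∪ C = {4, 5, 7, 8, 9, 10, 11, 12, 13}

{4, 5, 7, 8, 9, 10, 11, 12, 13}


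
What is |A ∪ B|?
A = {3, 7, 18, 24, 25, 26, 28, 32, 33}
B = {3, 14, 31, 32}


Set A = {3, 7, 18, 24, 25, 26, 28, 32, 33}, |A| = 9
Set B = {3, 14, 31, 32}, |B| = 4
A ∩ B = {3, 32}, |A ∩ B| = 2
|A ∪ B| = |A| + |B| - |A ∩ B| = 9 + 4 - 2 = 11

11


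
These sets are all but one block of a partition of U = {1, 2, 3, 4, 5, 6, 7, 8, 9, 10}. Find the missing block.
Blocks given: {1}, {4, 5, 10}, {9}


U = {1, 2, 3, 4, 5, 6, 7, 8, 9, 10}
Shown blocks: {1}, {4, 5, 10}, {9}
A partition's blocks are pairwise disjoint and cover U, so the missing block = U \ (union of shown blocks).
Union of shown blocks: {1, 4, 5, 9, 10}
Missing block = U \ (union) = {2, 3, 6, 7, 8}

{2, 3, 6, 7, 8}


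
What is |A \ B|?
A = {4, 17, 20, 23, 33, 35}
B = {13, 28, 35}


Set A = {4, 17, 20, 23, 33, 35}
Set B = {13, 28, 35}
A \ B = {4, 17, 20, 23, 33}
|A \ B| = 5

5


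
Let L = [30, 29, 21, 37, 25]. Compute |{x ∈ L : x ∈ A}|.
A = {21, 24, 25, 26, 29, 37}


Set A = {21, 24, 25, 26, 29, 37}
Candidates: [30, 29, 21, 37, 25]
Check each candidate:
30 ∉ A, 29 ∈ A, 21 ∈ A, 37 ∈ A, 25 ∈ A
Count of candidates in A: 4

4


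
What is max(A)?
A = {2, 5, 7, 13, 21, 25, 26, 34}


Set A = {2, 5, 7, 13, 21, 25, 26, 34}
Elements in ascending order: 2, 5, 7, 13, 21, 25, 26, 34
The largest element is 34.

34


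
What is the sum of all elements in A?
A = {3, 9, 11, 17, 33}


Set A = {3, 9, 11, 17, 33}
Sum = 3 + 9 + 11 + 17 + 33 = 73

73


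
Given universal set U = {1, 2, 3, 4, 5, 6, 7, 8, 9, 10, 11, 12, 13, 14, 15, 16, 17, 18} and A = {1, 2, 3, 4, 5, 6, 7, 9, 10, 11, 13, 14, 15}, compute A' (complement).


Universal set U = {1, 2, 3, 4, 5, 6, 7, 8, 9, 10, 11, 12, 13, 14, 15, 16, 17, 18}
Set A = {1, 2, 3, 4, 5, 6, 7, 9, 10, 11, 13, 14, 15}
A' = U \ A = elements in U but not in A
Checking each element of U:
1 (in A, exclude), 2 (in A, exclude), 3 (in A, exclude), 4 (in A, exclude), 5 (in A, exclude), 6 (in A, exclude), 7 (in A, exclude), 8 (not in A, include), 9 (in A, exclude), 10 (in A, exclude), 11 (in A, exclude), 12 (not in A, include), 13 (in A, exclude), 14 (in A, exclude), 15 (in A, exclude), 16 (not in A, include), 17 (not in A, include), 18 (not in A, include)
A' = {8, 12, 16, 17, 18}

{8, 12, 16, 17, 18}


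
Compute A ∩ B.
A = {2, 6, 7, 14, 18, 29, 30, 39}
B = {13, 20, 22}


Set A = {2, 6, 7, 14, 18, 29, 30, 39}
Set B = {13, 20, 22}
A ∩ B includes only elements in both sets.
Check each element of A against B:
2 ✗, 6 ✗, 7 ✗, 14 ✗, 18 ✗, 29 ✗, 30 ✗, 39 ✗
A ∩ B = {}

{}


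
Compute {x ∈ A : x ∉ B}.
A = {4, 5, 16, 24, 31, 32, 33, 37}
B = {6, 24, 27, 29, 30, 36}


Set A = {4, 5, 16, 24, 31, 32, 33, 37}
Set B = {6, 24, 27, 29, 30, 36}
Check each element of A against B:
4 ∉ B (include), 5 ∉ B (include), 16 ∉ B (include), 24 ∈ B, 31 ∉ B (include), 32 ∉ B (include), 33 ∉ B (include), 37 ∉ B (include)
Elements of A not in B: {4, 5, 16, 31, 32, 33, 37}

{4, 5, 16, 31, 32, 33, 37}


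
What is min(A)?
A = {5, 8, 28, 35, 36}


Set A = {5, 8, 28, 35, 36}
Elements in ascending order: 5, 8, 28, 35, 36
The smallest element is 5.

5


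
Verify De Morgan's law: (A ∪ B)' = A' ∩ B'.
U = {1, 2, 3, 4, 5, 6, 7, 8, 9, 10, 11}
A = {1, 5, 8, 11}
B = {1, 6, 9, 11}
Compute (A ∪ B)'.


U = {1, 2, 3, 4, 5, 6, 7, 8, 9, 10, 11}
A = {1, 5, 8, 11}, B = {1, 6, 9, 11}
A ∪ B = {1, 5, 6, 8, 9, 11}
(A ∪ B)' = U \ (A ∪ B) = {2, 3, 4, 7, 10}
Verification via A' ∩ B': A' = {2, 3, 4, 6, 7, 9, 10}, B' = {2, 3, 4, 5, 7, 8, 10}
A' ∩ B' = {2, 3, 4, 7, 10} ✓

{2, 3, 4, 7, 10}


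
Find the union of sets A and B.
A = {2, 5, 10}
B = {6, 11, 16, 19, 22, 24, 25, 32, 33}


Set A = {2, 5, 10}
Set B = {6, 11, 16, 19, 22, 24, 25, 32, 33}
A ∪ B includes all elements in either set.
Elements from A: {2, 5, 10}
Elements from B not already included: {6, 11, 16, 19, 22, 24, 25, 32, 33}
A ∪ B = {2, 5, 6, 10, 11, 16, 19, 22, 24, 25, 32, 33}

{2, 5, 6, 10, 11, 16, 19, 22, 24, 25, 32, 33}


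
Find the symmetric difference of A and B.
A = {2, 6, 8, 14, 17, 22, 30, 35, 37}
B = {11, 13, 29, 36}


Set A = {2, 6, 8, 14, 17, 22, 30, 35, 37}
Set B = {11, 13, 29, 36}
A △ B = (A \ B) ∪ (B \ A)
Elements in A but not B: {2, 6, 8, 14, 17, 22, 30, 35, 37}
Elements in B but not A: {11, 13, 29, 36}
A △ B = {2, 6, 8, 11, 13, 14, 17, 22, 29, 30, 35, 36, 37}

{2, 6, 8, 11, 13, 14, 17, 22, 29, 30, 35, 36, 37}


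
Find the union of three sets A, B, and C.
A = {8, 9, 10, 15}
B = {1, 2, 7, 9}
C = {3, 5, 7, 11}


Set A = {8, 9, 10, 15}
Set B = {1, 2, 7, 9}
Set C = {3, 5, 7, 11}
First, A ∪ B = {1, 2, 7, 8, 9, 10, 15}
Then, (A ∪ B) ∪ C = {1, 2, 3, 5, 7, 8, 9, 10, 11, 15}

{1, 2, 3, 5, 7, 8, 9, 10, 11, 15}


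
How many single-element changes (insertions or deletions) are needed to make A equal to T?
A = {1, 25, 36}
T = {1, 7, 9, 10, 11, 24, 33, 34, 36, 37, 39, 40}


Set A = {1, 25, 36}
Set T = {1, 7, 9, 10, 11, 24, 33, 34, 36, 37, 39, 40}
Elements to remove from A (in A, not in T): {25} → 1 removals
Elements to add to A (in T, not in A): {7, 9, 10, 11, 24, 33, 34, 37, 39, 40} → 10 additions
Total edits = 1 + 10 = 11

11


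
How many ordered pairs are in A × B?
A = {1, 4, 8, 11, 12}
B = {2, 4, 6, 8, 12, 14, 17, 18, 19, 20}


Set A = {1, 4, 8, 11, 12} has 5 elements.
Set B = {2, 4, 6, 8, 12, 14, 17, 18, 19, 20} has 10 elements.
|A × B| = |A| × |B| = 5 × 10 = 50

50


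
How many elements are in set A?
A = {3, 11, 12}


Set A = {3, 11, 12}
Listing elements: 3, 11, 12
Counting: 3 elements
|A| = 3

3


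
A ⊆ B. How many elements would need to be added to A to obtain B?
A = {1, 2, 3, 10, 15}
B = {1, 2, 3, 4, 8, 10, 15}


Set A = {1, 2, 3, 10, 15}, |A| = 5
Set B = {1, 2, 3, 4, 8, 10, 15}, |B| = 7
Since A ⊆ B: B \ A = {4, 8}
|B| - |A| = 7 - 5 = 2

2


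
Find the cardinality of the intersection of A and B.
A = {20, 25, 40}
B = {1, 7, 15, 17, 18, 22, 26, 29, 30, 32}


Set A = {20, 25, 40}
Set B = {1, 7, 15, 17, 18, 22, 26, 29, 30, 32}
A ∩ B = {}
|A ∩ B| = 0

0


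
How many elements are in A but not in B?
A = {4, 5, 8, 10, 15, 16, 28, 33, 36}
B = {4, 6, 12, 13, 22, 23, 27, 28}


Set A = {4, 5, 8, 10, 15, 16, 28, 33, 36}
Set B = {4, 6, 12, 13, 22, 23, 27, 28}
A \ B = {5, 8, 10, 15, 16, 33, 36}
|A \ B| = 7

7


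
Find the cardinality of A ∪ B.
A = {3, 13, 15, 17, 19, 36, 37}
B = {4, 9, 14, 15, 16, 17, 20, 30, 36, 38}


Set A = {3, 13, 15, 17, 19, 36, 37}, |A| = 7
Set B = {4, 9, 14, 15, 16, 17, 20, 30, 36, 38}, |B| = 10
A ∩ B = {15, 17, 36}, |A ∩ B| = 3
|A ∪ B| = |A| + |B| - |A ∩ B| = 7 + 10 - 3 = 14

14


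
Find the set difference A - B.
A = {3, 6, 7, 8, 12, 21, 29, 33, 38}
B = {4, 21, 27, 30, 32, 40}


Set A = {3, 6, 7, 8, 12, 21, 29, 33, 38}
Set B = {4, 21, 27, 30, 32, 40}
A \ B includes elements in A that are not in B.
Check each element of A:
3 (not in B, keep), 6 (not in B, keep), 7 (not in B, keep), 8 (not in B, keep), 12 (not in B, keep), 21 (in B, remove), 29 (not in B, keep), 33 (not in B, keep), 38 (not in B, keep)
A \ B = {3, 6, 7, 8, 12, 29, 33, 38}

{3, 6, 7, 8, 12, 29, 33, 38}


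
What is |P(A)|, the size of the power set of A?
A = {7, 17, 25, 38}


Set A = {7, 17, 25, 38}
|A| = 4
The power set P(A) contains all subsets of A.
|P(A)| = 2^|A| = 2^4 = 16

16


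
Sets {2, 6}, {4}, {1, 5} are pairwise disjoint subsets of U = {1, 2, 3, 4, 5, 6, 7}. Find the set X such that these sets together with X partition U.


U = {1, 2, 3, 4, 5, 6, 7}
Shown blocks: {2, 6}, {4}, {1, 5}
A partition's blocks are pairwise disjoint and cover U, so the missing block = U \ (union of shown blocks).
Union of shown blocks: {1, 2, 4, 5, 6}
Missing block = U \ (union) = {3, 7}

{3, 7}


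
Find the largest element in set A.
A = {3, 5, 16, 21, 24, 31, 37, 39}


Set A = {3, 5, 16, 21, 24, 31, 37, 39}
Elements in ascending order: 3, 5, 16, 21, 24, 31, 37, 39
The largest element is 39.

39


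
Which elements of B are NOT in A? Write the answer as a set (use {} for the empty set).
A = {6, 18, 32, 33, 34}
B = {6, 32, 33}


Set A = {6, 18, 32, 33, 34}
Set B = {6, 32, 33}
Check each element of B against A:
6 ∈ A, 32 ∈ A, 33 ∈ A
Elements of B not in A: {}

{}


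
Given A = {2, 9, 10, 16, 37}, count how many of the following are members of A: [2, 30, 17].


Set A = {2, 9, 10, 16, 37}
Candidates: [2, 30, 17]
Check each candidate:
2 ∈ A, 30 ∉ A, 17 ∉ A
Count of candidates in A: 1

1


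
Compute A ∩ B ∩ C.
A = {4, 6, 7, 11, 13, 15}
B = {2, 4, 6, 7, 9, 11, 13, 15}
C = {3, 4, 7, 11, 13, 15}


Set A = {4, 6, 7, 11, 13, 15}
Set B = {2, 4, 6, 7, 9, 11, 13, 15}
Set C = {3, 4, 7, 11, 13, 15}
First, A ∩ B = {4, 6, 7, 11, 13, 15}
Then, (A ∩ B) ∩ C = {4, 7, 11, 13, 15}

{4, 7, 11, 13, 15}


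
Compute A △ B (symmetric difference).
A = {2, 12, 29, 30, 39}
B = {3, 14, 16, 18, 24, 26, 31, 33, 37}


Set A = {2, 12, 29, 30, 39}
Set B = {3, 14, 16, 18, 24, 26, 31, 33, 37}
A △ B = (A \ B) ∪ (B \ A)
Elements in A but not B: {2, 12, 29, 30, 39}
Elements in B but not A: {3, 14, 16, 18, 24, 26, 31, 33, 37}
A △ B = {2, 3, 12, 14, 16, 18, 24, 26, 29, 30, 31, 33, 37, 39}

{2, 3, 12, 14, 16, 18, 24, 26, 29, 30, 31, 33, 37, 39}


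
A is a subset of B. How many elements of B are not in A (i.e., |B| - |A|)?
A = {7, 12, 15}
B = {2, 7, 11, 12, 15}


Set A = {7, 12, 15}, |A| = 3
Set B = {2, 7, 11, 12, 15}, |B| = 5
Since A ⊆ B: B \ A = {2, 11}
|B| - |A| = 5 - 3 = 2

2


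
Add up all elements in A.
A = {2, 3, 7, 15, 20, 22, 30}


Set A = {2, 3, 7, 15, 20, 22, 30}
Sum = 2 + 3 + 7 + 15 + 20 + 22 + 30 = 99

99


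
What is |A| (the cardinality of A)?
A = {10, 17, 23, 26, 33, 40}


Set A = {10, 17, 23, 26, 33, 40}
Listing elements: 10, 17, 23, 26, 33, 40
Counting: 6 elements
|A| = 6

6


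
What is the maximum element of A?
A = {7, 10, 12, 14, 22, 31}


Set A = {7, 10, 12, 14, 22, 31}
Elements in ascending order: 7, 10, 12, 14, 22, 31
The largest element is 31.

31


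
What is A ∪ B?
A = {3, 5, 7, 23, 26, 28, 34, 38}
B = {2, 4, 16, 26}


Set A = {3, 5, 7, 23, 26, 28, 34, 38}
Set B = {2, 4, 16, 26}
A ∪ B includes all elements in either set.
Elements from A: {3, 5, 7, 23, 26, 28, 34, 38}
Elements from B not already included: {2, 4, 16}
A ∪ B = {2, 3, 4, 5, 7, 16, 23, 26, 28, 34, 38}

{2, 3, 4, 5, 7, 16, 23, 26, 28, 34, 38}


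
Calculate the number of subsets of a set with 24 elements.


The set has 24 elements.
The power set contains all possible subsets.
|P(A)| = 2^|A| = 2^24 = 16777216

16777216


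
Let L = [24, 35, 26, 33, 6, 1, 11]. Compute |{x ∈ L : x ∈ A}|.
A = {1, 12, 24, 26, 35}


Set A = {1, 12, 24, 26, 35}
Candidates: [24, 35, 26, 33, 6, 1, 11]
Check each candidate:
24 ∈ A, 35 ∈ A, 26 ∈ A, 33 ∉ A, 6 ∉ A, 1 ∈ A, 11 ∉ A
Count of candidates in A: 4

4


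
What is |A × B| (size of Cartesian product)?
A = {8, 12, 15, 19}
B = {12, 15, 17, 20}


Set A = {8, 12, 15, 19} has 4 elements.
Set B = {12, 15, 17, 20} has 4 elements.
|A × B| = |A| × |B| = 4 × 4 = 16

16


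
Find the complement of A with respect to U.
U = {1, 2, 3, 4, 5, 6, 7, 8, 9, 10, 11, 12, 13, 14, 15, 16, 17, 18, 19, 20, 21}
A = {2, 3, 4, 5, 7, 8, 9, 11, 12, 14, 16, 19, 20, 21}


Universal set U = {1, 2, 3, 4, 5, 6, 7, 8, 9, 10, 11, 12, 13, 14, 15, 16, 17, 18, 19, 20, 21}
Set A = {2, 3, 4, 5, 7, 8, 9, 11, 12, 14, 16, 19, 20, 21}
A' = U \ A = elements in U but not in A
Checking each element of U:
1 (not in A, include), 2 (in A, exclude), 3 (in A, exclude), 4 (in A, exclude), 5 (in A, exclude), 6 (not in A, include), 7 (in A, exclude), 8 (in A, exclude), 9 (in A, exclude), 10 (not in A, include), 11 (in A, exclude), 12 (in A, exclude), 13 (not in A, include), 14 (in A, exclude), 15 (not in A, include), 16 (in A, exclude), 17 (not in A, include), 18 (not in A, include), 19 (in A, exclude), 20 (in A, exclude), 21 (in A, exclude)
A' = {1, 6, 10, 13, 15, 17, 18}

{1, 6, 10, 13, 15, 17, 18}


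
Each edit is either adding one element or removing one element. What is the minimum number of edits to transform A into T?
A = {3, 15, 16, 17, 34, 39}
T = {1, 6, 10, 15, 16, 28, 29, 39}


Set A = {3, 15, 16, 17, 34, 39}
Set T = {1, 6, 10, 15, 16, 28, 29, 39}
Elements to remove from A (in A, not in T): {3, 17, 34} → 3 removals
Elements to add to A (in T, not in A): {1, 6, 10, 28, 29} → 5 additions
Total edits = 3 + 5 = 8

8


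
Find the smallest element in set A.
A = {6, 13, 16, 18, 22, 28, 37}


Set A = {6, 13, 16, 18, 22, 28, 37}
Elements in ascending order: 6, 13, 16, 18, 22, 28, 37
The smallest element is 6.

6


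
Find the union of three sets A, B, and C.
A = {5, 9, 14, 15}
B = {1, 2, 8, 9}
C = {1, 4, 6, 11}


Set A = {5, 9, 14, 15}
Set B = {1, 2, 8, 9}
Set C = {1, 4, 6, 11}
First, A ∪ B = {1, 2, 5, 8, 9, 14, 15}
Then, (A ∪ B) ∪ C = {1, 2, 4, 5, 6, 8, 9, 11, 14, 15}

{1, 2, 4, 5, 6, 8, 9, 11, 14, 15}


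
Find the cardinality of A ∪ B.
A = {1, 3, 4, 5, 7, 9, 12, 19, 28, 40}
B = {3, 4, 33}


Set A = {1, 3, 4, 5, 7, 9, 12, 19, 28, 40}, |A| = 10
Set B = {3, 4, 33}, |B| = 3
A ∩ B = {3, 4}, |A ∩ B| = 2
|A ∪ B| = |A| + |B| - |A ∩ B| = 10 + 3 - 2 = 11

11


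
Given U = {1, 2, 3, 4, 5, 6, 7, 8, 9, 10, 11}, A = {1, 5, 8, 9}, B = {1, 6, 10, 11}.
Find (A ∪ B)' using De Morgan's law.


U = {1, 2, 3, 4, 5, 6, 7, 8, 9, 10, 11}
A = {1, 5, 8, 9}, B = {1, 6, 10, 11}
A ∪ B = {1, 5, 6, 8, 9, 10, 11}
(A ∪ B)' = U \ (A ∪ B) = {2, 3, 4, 7}
Verification via A' ∩ B': A' = {2, 3, 4, 6, 7, 10, 11}, B' = {2, 3, 4, 5, 7, 8, 9}
A' ∩ B' = {2, 3, 4, 7} ✓

{2, 3, 4, 7}


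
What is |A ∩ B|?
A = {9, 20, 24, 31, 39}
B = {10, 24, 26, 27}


Set A = {9, 20, 24, 31, 39}
Set B = {10, 24, 26, 27}
A ∩ B = {24}
|A ∩ B| = 1

1


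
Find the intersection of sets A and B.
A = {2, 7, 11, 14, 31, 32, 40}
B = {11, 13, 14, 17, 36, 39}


Set A = {2, 7, 11, 14, 31, 32, 40}
Set B = {11, 13, 14, 17, 36, 39}
A ∩ B includes only elements in both sets.
Check each element of A against B:
2 ✗, 7 ✗, 11 ✓, 14 ✓, 31 ✗, 32 ✗, 40 ✗
A ∩ B = {11, 14}

{11, 14}


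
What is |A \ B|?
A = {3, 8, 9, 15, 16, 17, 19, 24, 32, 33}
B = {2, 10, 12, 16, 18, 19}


Set A = {3, 8, 9, 15, 16, 17, 19, 24, 32, 33}
Set B = {2, 10, 12, 16, 18, 19}
A \ B = {3, 8, 9, 15, 17, 24, 32, 33}
|A \ B| = 8

8


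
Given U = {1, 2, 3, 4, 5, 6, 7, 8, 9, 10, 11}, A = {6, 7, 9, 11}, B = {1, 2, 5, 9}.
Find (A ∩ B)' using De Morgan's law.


U = {1, 2, 3, 4, 5, 6, 7, 8, 9, 10, 11}
A = {6, 7, 9, 11}, B = {1, 2, 5, 9}
A ∩ B = {9}
(A ∩ B)' = U \ (A ∩ B) = {1, 2, 3, 4, 5, 6, 7, 8, 10, 11}
Verification via A' ∪ B': A' = {1, 2, 3, 4, 5, 8, 10}, B' = {3, 4, 6, 7, 8, 10, 11}
A' ∪ B' = {1, 2, 3, 4, 5, 6, 7, 8, 10, 11} ✓

{1, 2, 3, 4, 5, 6, 7, 8, 10, 11}


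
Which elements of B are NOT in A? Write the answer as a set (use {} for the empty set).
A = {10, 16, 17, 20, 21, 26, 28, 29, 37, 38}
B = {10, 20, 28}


Set A = {10, 16, 17, 20, 21, 26, 28, 29, 37, 38}
Set B = {10, 20, 28}
Check each element of B against A:
10 ∈ A, 20 ∈ A, 28 ∈ A
Elements of B not in A: {}

{}


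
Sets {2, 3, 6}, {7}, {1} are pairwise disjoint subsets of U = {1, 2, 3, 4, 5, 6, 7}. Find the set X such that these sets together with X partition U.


U = {1, 2, 3, 4, 5, 6, 7}
Shown blocks: {2, 3, 6}, {7}, {1}
A partition's blocks are pairwise disjoint and cover U, so the missing block = U \ (union of shown blocks).
Union of shown blocks: {1, 2, 3, 6, 7}
Missing block = U \ (union) = {4, 5}

{4, 5}


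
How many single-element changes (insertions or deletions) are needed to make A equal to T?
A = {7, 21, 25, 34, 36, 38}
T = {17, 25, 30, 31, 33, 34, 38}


Set A = {7, 21, 25, 34, 36, 38}
Set T = {17, 25, 30, 31, 33, 34, 38}
Elements to remove from A (in A, not in T): {7, 21, 36} → 3 removals
Elements to add to A (in T, not in A): {17, 30, 31, 33} → 4 additions
Total edits = 3 + 4 = 7

7


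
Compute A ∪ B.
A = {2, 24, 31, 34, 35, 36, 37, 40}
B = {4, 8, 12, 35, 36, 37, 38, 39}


Set A = {2, 24, 31, 34, 35, 36, 37, 40}
Set B = {4, 8, 12, 35, 36, 37, 38, 39}
A ∪ B includes all elements in either set.
Elements from A: {2, 24, 31, 34, 35, 36, 37, 40}
Elements from B not already included: {4, 8, 12, 38, 39}
A ∪ B = {2, 4, 8, 12, 24, 31, 34, 35, 36, 37, 38, 39, 40}

{2, 4, 8, 12, 24, 31, 34, 35, 36, 37, 38, 39, 40}


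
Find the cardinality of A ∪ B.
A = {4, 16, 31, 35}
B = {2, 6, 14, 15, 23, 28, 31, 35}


Set A = {4, 16, 31, 35}, |A| = 4
Set B = {2, 6, 14, 15, 23, 28, 31, 35}, |B| = 8
A ∩ B = {31, 35}, |A ∩ B| = 2
|A ∪ B| = |A| + |B| - |A ∩ B| = 4 + 8 - 2 = 10

10


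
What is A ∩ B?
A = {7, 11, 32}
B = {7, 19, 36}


Set A = {7, 11, 32}
Set B = {7, 19, 36}
A ∩ B includes only elements in both sets.
Check each element of A against B:
7 ✓, 11 ✗, 32 ✗
A ∩ B = {7}

{7}


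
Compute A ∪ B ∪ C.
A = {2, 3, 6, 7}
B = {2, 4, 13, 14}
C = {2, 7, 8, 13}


Set A = {2, 3, 6, 7}
Set B = {2, 4, 13, 14}
Set C = {2, 7, 8, 13}
First, A ∪ B = {2, 3, 4, 6, 7, 13, 14}
Then, (A ∪ B) ∪ C = {2, 3, 4, 6, 7, 8, 13, 14}

{2, 3, 4, 6, 7, 8, 13, 14}


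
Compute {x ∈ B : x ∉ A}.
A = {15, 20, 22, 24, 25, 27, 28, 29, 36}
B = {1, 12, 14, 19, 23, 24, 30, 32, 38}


Set A = {15, 20, 22, 24, 25, 27, 28, 29, 36}
Set B = {1, 12, 14, 19, 23, 24, 30, 32, 38}
Check each element of B against A:
1 ∉ A (include), 12 ∉ A (include), 14 ∉ A (include), 19 ∉ A (include), 23 ∉ A (include), 24 ∈ A, 30 ∉ A (include), 32 ∉ A (include), 38 ∉ A (include)
Elements of B not in A: {1, 12, 14, 19, 23, 30, 32, 38}

{1, 12, 14, 19, 23, 30, 32, 38}


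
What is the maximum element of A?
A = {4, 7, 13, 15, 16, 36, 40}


Set A = {4, 7, 13, 15, 16, 36, 40}
Elements in ascending order: 4, 7, 13, 15, 16, 36, 40
The largest element is 40.

40


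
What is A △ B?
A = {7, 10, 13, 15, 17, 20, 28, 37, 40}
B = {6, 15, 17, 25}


Set A = {7, 10, 13, 15, 17, 20, 28, 37, 40}
Set B = {6, 15, 17, 25}
A △ B = (A \ B) ∪ (B \ A)
Elements in A but not B: {7, 10, 13, 20, 28, 37, 40}
Elements in B but not A: {6, 25}
A △ B = {6, 7, 10, 13, 20, 25, 28, 37, 40}

{6, 7, 10, 13, 20, 25, 28, 37, 40}


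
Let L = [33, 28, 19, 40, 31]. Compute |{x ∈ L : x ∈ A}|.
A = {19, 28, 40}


Set A = {19, 28, 40}
Candidates: [33, 28, 19, 40, 31]
Check each candidate:
33 ∉ A, 28 ∈ A, 19 ∈ A, 40 ∈ A, 31 ∉ A
Count of candidates in A: 3

3


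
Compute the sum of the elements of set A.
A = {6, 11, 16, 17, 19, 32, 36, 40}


Set A = {6, 11, 16, 17, 19, 32, 36, 40}
Sum = 6 + 11 + 16 + 17 + 19 + 32 + 36 + 40 = 177

177


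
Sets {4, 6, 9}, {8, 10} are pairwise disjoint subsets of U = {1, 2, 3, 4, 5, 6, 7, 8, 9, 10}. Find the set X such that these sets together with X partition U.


U = {1, 2, 3, 4, 5, 6, 7, 8, 9, 10}
Shown blocks: {4, 6, 9}, {8, 10}
A partition's blocks are pairwise disjoint and cover U, so the missing block = U \ (union of shown blocks).
Union of shown blocks: {4, 6, 8, 9, 10}
Missing block = U \ (union) = {1, 2, 3, 5, 7}

{1, 2, 3, 5, 7}


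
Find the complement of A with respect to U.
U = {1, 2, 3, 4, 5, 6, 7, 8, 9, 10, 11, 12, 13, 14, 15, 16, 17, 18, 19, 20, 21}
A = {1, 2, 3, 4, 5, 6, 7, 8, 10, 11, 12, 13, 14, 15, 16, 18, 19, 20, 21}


Universal set U = {1, 2, 3, 4, 5, 6, 7, 8, 9, 10, 11, 12, 13, 14, 15, 16, 17, 18, 19, 20, 21}
Set A = {1, 2, 3, 4, 5, 6, 7, 8, 10, 11, 12, 13, 14, 15, 16, 18, 19, 20, 21}
A' = U \ A = elements in U but not in A
Checking each element of U:
1 (in A, exclude), 2 (in A, exclude), 3 (in A, exclude), 4 (in A, exclude), 5 (in A, exclude), 6 (in A, exclude), 7 (in A, exclude), 8 (in A, exclude), 9 (not in A, include), 10 (in A, exclude), 11 (in A, exclude), 12 (in A, exclude), 13 (in A, exclude), 14 (in A, exclude), 15 (in A, exclude), 16 (in A, exclude), 17 (not in A, include), 18 (in A, exclude), 19 (in A, exclude), 20 (in A, exclude), 21 (in A, exclude)
A' = {9, 17}

{9, 17}


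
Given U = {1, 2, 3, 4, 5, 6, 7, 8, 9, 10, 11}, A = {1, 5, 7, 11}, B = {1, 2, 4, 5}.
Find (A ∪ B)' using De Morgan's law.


U = {1, 2, 3, 4, 5, 6, 7, 8, 9, 10, 11}
A = {1, 5, 7, 11}, B = {1, 2, 4, 5}
A ∪ B = {1, 2, 4, 5, 7, 11}
(A ∪ B)' = U \ (A ∪ B) = {3, 6, 8, 9, 10}
Verification via A' ∩ B': A' = {2, 3, 4, 6, 8, 9, 10}, B' = {3, 6, 7, 8, 9, 10, 11}
A' ∩ B' = {3, 6, 8, 9, 10} ✓

{3, 6, 8, 9, 10}


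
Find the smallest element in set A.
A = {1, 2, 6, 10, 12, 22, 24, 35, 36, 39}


Set A = {1, 2, 6, 10, 12, 22, 24, 35, 36, 39}
Elements in ascending order: 1, 2, 6, 10, 12, 22, 24, 35, 36, 39
The smallest element is 1.

1


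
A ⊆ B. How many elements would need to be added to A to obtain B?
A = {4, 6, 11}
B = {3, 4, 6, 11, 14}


Set A = {4, 6, 11}, |A| = 3
Set B = {3, 4, 6, 11, 14}, |B| = 5
Since A ⊆ B: B \ A = {3, 14}
|B| - |A| = 5 - 3 = 2

2


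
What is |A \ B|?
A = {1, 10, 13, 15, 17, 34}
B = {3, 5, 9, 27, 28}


Set A = {1, 10, 13, 15, 17, 34}
Set B = {3, 5, 9, 27, 28}
A \ B = {1, 10, 13, 15, 17, 34}
|A \ B| = 6

6


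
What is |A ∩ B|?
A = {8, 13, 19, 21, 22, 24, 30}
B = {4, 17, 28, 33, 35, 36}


Set A = {8, 13, 19, 21, 22, 24, 30}
Set B = {4, 17, 28, 33, 35, 36}
A ∩ B = {}
|A ∩ B| = 0

0


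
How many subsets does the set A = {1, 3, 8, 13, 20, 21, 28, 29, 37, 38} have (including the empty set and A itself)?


Set A = {1, 3, 8, 13, 20, 21, 28, 29, 37, 38}
|A| = 10
The power set P(A) contains all subsets of A.
|P(A)| = 2^|A| = 2^10 = 1024

1024


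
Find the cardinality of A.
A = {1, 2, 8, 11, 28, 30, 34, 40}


Set A = {1, 2, 8, 11, 28, 30, 34, 40}
Listing elements: 1, 2, 8, 11, 28, 30, 34, 40
Counting: 8 elements
|A| = 8

8


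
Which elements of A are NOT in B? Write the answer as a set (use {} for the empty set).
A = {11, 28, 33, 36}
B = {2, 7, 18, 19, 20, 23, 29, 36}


Set A = {11, 28, 33, 36}
Set B = {2, 7, 18, 19, 20, 23, 29, 36}
Check each element of A against B:
11 ∉ B (include), 28 ∉ B (include), 33 ∉ B (include), 36 ∈ B
Elements of A not in B: {11, 28, 33}

{11, 28, 33}


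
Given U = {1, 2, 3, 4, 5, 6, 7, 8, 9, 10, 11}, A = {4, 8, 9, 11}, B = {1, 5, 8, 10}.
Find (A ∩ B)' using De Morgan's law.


U = {1, 2, 3, 4, 5, 6, 7, 8, 9, 10, 11}
A = {4, 8, 9, 11}, B = {1, 5, 8, 10}
A ∩ B = {8}
(A ∩ B)' = U \ (A ∩ B) = {1, 2, 3, 4, 5, 6, 7, 9, 10, 11}
Verification via A' ∪ B': A' = {1, 2, 3, 5, 6, 7, 10}, B' = {2, 3, 4, 6, 7, 9, 11}
A' ∪ B' = {1, 2, 3, 4, 5, 6, 7, 9, 10, 11} ✓

{1, 2, 3, 4, 5, 6, 7, 9, 10, 11}


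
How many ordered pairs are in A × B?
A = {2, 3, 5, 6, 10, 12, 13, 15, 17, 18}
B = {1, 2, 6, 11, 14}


Set A = {2, 3, 5, 6, 10, 12, 13, 15, 17, 18} has 10 elements.
Set B = {1, 2, 6, 11, 14} has 5 elements.
|A × B| = |A| × |B| = 10 × 5 = 50

50


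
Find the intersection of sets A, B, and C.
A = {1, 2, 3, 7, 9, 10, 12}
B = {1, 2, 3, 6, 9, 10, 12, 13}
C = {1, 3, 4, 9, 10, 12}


Set A = {1, 2, 3, 7, 9, 10, 12}
Set B = {1, 2, 3, 6, 9, 10, 12, 13}
Set C = {1, 3, 4, 9, 10, 12}
First, A ∩ B = {1, 2, 3, 9, 10, 12}
Then, (A ∩ B) ∩ C = {1, 3, 9, 10, 12}

{1, 3, 9, 10, 12}


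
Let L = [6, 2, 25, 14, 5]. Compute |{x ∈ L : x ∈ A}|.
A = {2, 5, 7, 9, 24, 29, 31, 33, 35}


Set A = {2, 5, 7, 9, 24, 29, 31, 33, 35}
Candidates: [6, 2, 25, 14, 5]
Check each candidate:
6 ∉ A, 2 ∈ A, 25 ∉ A, 14 ∉ A, 5 ∈ A
Count of candidates in A: 2

2


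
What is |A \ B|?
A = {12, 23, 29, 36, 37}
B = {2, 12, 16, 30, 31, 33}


Set A = {12, 23, 29, 36, 37}
Set B = {2, 12, 16, 30, 31, 33}
A \ B = {23, 29, 36, 37}
|A \ B| = 4

4


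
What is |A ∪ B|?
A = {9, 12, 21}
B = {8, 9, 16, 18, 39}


Set A = {9, 12, 21}, |A| = 3
Set B = {8, 9, 16, 18, 39}, |B| = 5
A ∩ B = {9}, |A ∩ B| = 1
|A ∪ B| = |A| + |B| - |A ∩ B| = 3 + 5 - 1 = 7

7


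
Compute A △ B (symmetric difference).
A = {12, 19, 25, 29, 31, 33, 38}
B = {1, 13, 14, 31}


Set A = {12, 19, 25, 29, 31, 33, 38}
Set B = {1, 13, 14, 31}
A △ B = (A \ B) ∪ (B \ A)
Elements in A but not B: {12, 19, 25, 29, 33, 38}
Elements in B but not A: {1, 13, 14}
A △ B = {1, 12, 13, 14, 19, 25, 29, 33, 38}

{1, 12, 13, 14, 19, 25, 29, 33, 38}


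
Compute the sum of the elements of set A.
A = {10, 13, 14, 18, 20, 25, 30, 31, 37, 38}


Set A = {10, 13, 14, 18, 20, 25, 30, 31, 37, 38}
Sum = 10 + 13 + 14 + 18 + 20 + 25 + 30 + 31 + 37 + 38 = 236

236


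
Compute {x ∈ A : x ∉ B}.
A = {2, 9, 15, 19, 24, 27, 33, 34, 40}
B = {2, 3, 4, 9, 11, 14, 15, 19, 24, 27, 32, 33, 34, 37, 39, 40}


Set A = {2, 9, 15, 19, 24, 27, 33, 34, 40}
Set B = {2, 3, 4, 9, 11, 14, 15, 19, 24, 27, 32, 33, 34, 37, 39, 40}
Check each element of A against B:
2 ∈ B, 9 ∈ B, 15 ∈ B, 19 ∈ B, 24 ∈ B, 27 ∈ B, 33 ∈ B, 34 ∈ B, 40 ∈ B
Elements of A not in B: {}

{}


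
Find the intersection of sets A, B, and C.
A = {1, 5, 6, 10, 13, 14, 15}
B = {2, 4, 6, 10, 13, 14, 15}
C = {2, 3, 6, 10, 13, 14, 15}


Set A = {1, 5, 6, 10, 13, 14, 15}
Set B = {2, 4, 6, 10, 13, 14, 15}
Set C = {2, 3, 6, 10, 13, 14, 15}
First, A ∩ B = {6, 10, 13, 14, 15}
Then, (A ∩ B) ∩ C = {6, 10, 13, 14, 15}

{6, 10, 13, 14, 15}


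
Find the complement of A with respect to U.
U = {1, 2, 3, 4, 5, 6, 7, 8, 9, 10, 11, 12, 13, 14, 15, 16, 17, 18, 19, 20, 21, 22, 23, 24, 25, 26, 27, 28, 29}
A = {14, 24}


Universal set U = {1, 2, 3, 4, 5, 6, 7, 8, 9, 10, 11, 12, 13, 14, 15, 16, 17, 18, 19, 20, 21, 22, 23, 24, 25, 26, 27, 28, 29}
Set A = {14, 24}
A' = U \ A = elements in U but not in A
Checking each element of U:
1 (not in A, include), 2 (not in A, include), 3 (not in A, include), 4 (not in A, include), 5 (not in A, include), 6 (not in A, include), 7 (not in A, include), 8 (not in A, include), 9 (not in A, include), 10 (not in A, include), 11 (not in A, include), 12 (not in A, include), 13 (not in A, include), 14 (in A, exclude), 15 (not in A, include), 16 (not in A, include), 17 (not in A, include), 18 (not in A, include), 19 (not in A, include), 20 (not in A, include), 21 (not in A, include), 22 (not in A, include), 23 (not in A, include), 24 (in A, exclude), 25 (not in A, include), 26 (not in A, include), 27 (not in A, include), 28 (not in A, include), 29 (not in A, include)
A' = {1, 2, 3, 4, 5, 6, 7, 8, 9, 10, 11, 12, 13, 15, 16, 17, 18, 19, 20, 21, 22, 23, 25, 26, 27, 28, 29}

{1, 2, 3, 4, 5, 6, 7, 8, 9, 10, 11, 12, 13, 15, 16, 17, 18, 19, 20, 21, 22, 23, 25, 26, 27, 28, 29}


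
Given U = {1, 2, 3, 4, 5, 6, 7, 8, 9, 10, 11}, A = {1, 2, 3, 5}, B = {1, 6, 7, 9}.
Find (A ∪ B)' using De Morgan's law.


U = {1, 2, 3, 4, 5, 6, 7, 8, 9, 10, 11}
A = {1, 2, 3, 5}, B = {1, 6, 7, 9}
A ∪ B = {1, 2, 3, 5, 6, 7, 9}
(A ∪ B)' = U \ (A ∪ B) = {4, 8, 10, 11}
Verification via A' ∩ B': A' = {4, 6, 7, 8, 9, 10, 11}, B' = {2, 3, 4, 5, 8, 10, 11}
A' ∩ B' = {4, 8, 10, 11} ✓

{4, 8, 10, 11}


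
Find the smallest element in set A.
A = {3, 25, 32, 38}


Set A = {3, 25, 32, 38}
Elements in ascending order: 3, 25, 32, 38
The smallest element is 3.

3


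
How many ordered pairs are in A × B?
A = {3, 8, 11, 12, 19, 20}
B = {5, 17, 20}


Set A = {3, 8, 11, 12, 19, 20} has 6 elements.
Set B = {5, 17, 20} has 3 elements.
|A × B| = |A| × |B| = 6 × 3 = 18

18


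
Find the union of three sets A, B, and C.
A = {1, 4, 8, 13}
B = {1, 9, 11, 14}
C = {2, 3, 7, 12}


Set A = {1, 4, 8, 13}
Set B = {1, 9, 11, 14}
Set C = {2, 3, 7, 12}
First, A ∪ B = {1, 4, 8, 9, 11, 13, 14}
Then, (A ∪ B) ∪ C = {1, 2, 3, 4, 7, 8, 9, 11, 12, 13, 14}

{1, 2, 3, 4, 7, 8, 9, 11, 12, 13, 14}


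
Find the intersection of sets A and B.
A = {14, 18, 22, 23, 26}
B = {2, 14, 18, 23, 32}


Set A = {14, 18, 22, 23, 26}
Set B = {2, 14, 18, 23, 32}
A ∩ B includes only elements in both sets.
Check each element of A against B:
14 ✓, 18 ✓, 22 ✗, 23 ✓, 26 ✗
A ∩ B = {14, 18, 23}

{14, 18, 23}


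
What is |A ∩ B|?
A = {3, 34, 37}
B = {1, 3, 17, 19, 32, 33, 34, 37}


Set A = {3, 34, 37}
Set B = {1, 3, 17, 19, 32, 33, 34, 37}
A ∩ B = {3, 34, 37}
|A ∩ B| = 3

3


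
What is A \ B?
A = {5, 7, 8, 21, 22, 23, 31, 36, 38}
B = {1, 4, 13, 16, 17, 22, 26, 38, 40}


Set A = {5, 7, 8, 21, 22, 23, 31, 36, 38}
Set B = {1, 4, 13, 16, 17, 22, 26, 38, 40}
A \ B includes elements in A that are not in B.
Check each element of A:
5 (not in B, keep), 7 (not in B, keep), 8 (not in B, keep), 21 (not in B, keep), 22 (in B, remove), 23 (not in B, keep), 31 (not in B, keep), 36 (not in B, keep), 38 (in B, remove)
A \ B = {5, 7, 8, 21, 23, 31, 36}

{5, 7, 8, 21, 23, 31, 36}
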